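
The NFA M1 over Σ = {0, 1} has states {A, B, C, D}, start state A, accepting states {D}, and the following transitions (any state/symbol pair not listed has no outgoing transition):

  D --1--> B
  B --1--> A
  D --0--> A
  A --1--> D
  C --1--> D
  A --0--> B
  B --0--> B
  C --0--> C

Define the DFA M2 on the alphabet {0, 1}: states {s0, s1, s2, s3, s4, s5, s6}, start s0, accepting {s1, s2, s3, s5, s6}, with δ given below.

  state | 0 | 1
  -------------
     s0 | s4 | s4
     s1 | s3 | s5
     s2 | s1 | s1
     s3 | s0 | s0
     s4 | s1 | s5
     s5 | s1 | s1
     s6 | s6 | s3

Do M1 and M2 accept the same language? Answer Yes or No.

The string 1 is accepted by M1 but rejected by M2.
So L(M1) ≠ L(M2).

No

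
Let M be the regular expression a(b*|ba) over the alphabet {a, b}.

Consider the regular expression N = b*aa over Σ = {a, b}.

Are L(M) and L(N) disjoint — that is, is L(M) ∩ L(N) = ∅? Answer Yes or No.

Yes

Converting the expression M to a DFA (subset construction, then merging equivalent states) gives the minimal DFA with states {m0, m1, m2, m3, m4, m5}, start state m0, accepting states {m1, m3, m4, m5} and transitions m0: a→m1, b→m2; m1: a→m2, b→m3; m2: a→m2, b→m2; m3: a→m4, b→m5; m4: a→m2, b→m2; m5: a→m2, b→m5.
Converting the expression N to a DFA (subset construction, then merging equivalent states) gives the minimal DFA with states {n0, n1, n2, n3}, start state n0, accepting states {n2} and transitions n0: a→n1, b→n0; n1: a→n2, b→n3; n2: a→n3, b→n3; n3: a→n3, b→n3.
Exploring the product automaton M × N from the start pair (m0, n0), following both machines on each input symbol, reaches 9 state pairs: (m0, n0), (m1, n1), (m2, n0), (m2, n2), (m3, n3), (m2, n1), (m2, n3), (m4, n3), (m5, n3).
M accepts in {m1, m3, m4, m5} and N accepts in {n2}; no reachable pair has both components accepting, so no string drives both machines to acceptance simultaneously and L(M) ∩ L(N) = ∅.
So no string is accepted by both, and the intersection is empty.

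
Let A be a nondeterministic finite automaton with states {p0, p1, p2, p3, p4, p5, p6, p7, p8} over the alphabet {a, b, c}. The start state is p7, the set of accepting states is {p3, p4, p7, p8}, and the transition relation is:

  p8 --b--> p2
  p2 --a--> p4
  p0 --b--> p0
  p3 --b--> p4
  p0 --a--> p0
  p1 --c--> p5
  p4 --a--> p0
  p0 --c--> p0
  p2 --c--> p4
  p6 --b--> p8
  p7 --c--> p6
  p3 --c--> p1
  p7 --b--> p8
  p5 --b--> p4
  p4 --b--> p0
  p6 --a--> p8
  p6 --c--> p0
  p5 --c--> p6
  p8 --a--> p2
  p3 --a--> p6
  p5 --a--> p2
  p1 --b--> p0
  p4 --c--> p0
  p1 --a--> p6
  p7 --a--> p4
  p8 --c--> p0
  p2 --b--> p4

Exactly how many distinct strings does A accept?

23

The useful subgraph on states {p2, p4, p6, p7, p8} is acyclic, so L(A) is finite; the longest accepting path visits 5 useful states, giving maximum string length 4.
Counting accepting paths from p7 by length: 1 of length 0, 2 of length 1, 2 of length 2, 6 of length 3, 12 of length 4. Total 23.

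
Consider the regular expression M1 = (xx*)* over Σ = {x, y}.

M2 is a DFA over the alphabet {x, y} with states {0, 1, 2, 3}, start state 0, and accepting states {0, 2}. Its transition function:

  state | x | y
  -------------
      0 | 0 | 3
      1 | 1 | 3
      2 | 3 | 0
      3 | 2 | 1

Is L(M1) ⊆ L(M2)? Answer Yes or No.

Converting the expression M1 to a DFA (subset construction, then merging equivalent states) gives the minimal DFA with states {r0, r1}, start state r0, accepting states {r0} and transitions r0: x→r0, y→r1; r1: x→r1, y→r1.
Exploring the product automaton M1 × M2 from the start pair (r0, 0), following both machines on each input symbol, reaches 5 state pairs: (r0, 0), (r1, 3), (r1, 2), (r1, 1), (r1, 0).
M1 accepts in {r0} and M2 accepts in {0, 2}. The reachable pairs whose M1-component is accepting are (r0, 0); in each of them the M2-component is accepting too, so the product for L(M1) \ L(M2) (M1-component accepting, M2-component rejecting) has no reachable accepting pair and the difference is empty.
Hence every string in L(M1) is also in L(M2).

Yes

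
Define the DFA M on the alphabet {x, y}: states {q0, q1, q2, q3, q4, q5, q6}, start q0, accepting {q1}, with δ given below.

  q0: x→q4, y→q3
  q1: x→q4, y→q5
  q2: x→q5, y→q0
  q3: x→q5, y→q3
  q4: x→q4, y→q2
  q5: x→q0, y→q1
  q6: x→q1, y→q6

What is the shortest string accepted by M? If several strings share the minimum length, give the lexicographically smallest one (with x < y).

A breadth-first search from q0 reaches an accepting state first via the path q0 → q3 → q5 → q1 on input yxy.
No string of length < 3 is accepted (BFS exhausts all shorter strings without reaching an accepting state), and yxy is the lexicographically least accepting string of length 3.

yxy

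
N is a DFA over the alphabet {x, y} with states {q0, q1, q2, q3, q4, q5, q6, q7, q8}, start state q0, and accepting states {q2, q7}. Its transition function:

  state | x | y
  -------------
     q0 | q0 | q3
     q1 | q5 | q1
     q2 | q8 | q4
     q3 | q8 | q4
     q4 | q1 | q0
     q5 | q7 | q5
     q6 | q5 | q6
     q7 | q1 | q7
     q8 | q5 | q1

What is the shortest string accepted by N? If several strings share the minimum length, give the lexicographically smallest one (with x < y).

yxxx

A breadth-first search from q0 reaches an accepting state first via the path q0 → q3 → q8 → q5 → q7 on input yxxx.
No string of length < 4 is accepted (BFS exhausts all shorter strings without reaching an accepting state), and yxxx is the lexicographically least accepting string of length 4.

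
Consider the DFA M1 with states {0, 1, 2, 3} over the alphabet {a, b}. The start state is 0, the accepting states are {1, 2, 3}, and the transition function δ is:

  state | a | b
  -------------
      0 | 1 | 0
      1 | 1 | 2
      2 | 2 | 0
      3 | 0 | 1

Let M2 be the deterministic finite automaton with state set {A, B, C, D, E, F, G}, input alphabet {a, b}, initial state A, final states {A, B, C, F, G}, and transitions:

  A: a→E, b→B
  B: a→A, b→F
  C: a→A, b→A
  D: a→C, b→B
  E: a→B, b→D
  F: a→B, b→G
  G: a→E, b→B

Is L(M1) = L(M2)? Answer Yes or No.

The string a is accepted by M1 but rejected by M2.
So L(M1) ≠ L(M2).

No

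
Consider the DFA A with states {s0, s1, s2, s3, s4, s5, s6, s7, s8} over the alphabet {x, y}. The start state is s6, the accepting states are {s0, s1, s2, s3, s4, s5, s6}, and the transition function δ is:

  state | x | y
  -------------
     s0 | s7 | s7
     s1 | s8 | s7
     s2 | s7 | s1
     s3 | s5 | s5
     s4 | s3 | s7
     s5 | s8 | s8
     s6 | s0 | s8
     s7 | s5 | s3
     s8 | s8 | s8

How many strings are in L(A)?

The useful subgraph on states {s0, s3, s5, s6, s7} is acyclic, so L(A) is finite; the longest accepting path visits 5 useful states, giving maximum string length 4.
Counting accepting paths from s6 by length: 1 of length 0, 1 of length 1, 4 of length 3, 4 of length 4. Total 10.

10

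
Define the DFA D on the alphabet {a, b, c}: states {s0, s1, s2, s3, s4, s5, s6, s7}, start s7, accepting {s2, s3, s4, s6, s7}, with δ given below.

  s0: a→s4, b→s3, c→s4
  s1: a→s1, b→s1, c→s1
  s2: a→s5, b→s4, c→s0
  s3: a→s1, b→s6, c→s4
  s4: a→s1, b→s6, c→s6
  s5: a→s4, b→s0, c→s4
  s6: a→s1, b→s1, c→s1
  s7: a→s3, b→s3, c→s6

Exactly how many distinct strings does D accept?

The useful subgraph on states {s3, s4, s6, s7} is acyclic, so L(D) is finite; the longest accepting path visits 4 useful states, giving maximum string length 3.
Counting accepting paths from s7 by length: 1 of length 0, 3 of length 1, 4 of length 2, 4 of length 3. Total 12.

12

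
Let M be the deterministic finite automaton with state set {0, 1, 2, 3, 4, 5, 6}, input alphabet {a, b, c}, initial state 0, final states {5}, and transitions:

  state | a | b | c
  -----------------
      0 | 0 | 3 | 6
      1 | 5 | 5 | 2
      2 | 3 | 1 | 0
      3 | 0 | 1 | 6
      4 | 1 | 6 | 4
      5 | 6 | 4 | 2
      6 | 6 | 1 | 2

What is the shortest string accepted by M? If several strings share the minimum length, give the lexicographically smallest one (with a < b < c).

bba

A breadth-first search from 0 reaches an accepting state first via the path 0 → 3 → 1 → 5 on input bba.
No string of length < 3 is accepted (BFS exhausts all shorter strings without reaching an accepting state), and bba is the lexicographically least accepting string of length 3.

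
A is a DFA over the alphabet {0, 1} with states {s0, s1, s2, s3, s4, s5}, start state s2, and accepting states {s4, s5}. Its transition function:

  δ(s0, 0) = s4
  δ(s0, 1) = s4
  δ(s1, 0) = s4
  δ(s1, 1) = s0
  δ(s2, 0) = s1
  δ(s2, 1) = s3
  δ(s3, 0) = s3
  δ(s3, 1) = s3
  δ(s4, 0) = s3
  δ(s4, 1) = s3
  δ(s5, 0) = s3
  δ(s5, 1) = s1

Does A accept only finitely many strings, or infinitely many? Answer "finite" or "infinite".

finite

The useful states (reachable from s2 and able to reach an accepting state) are {s0, s1, s2, s4}.
Restricted to these states the transition graph has no cycle, so every accepting path has bounded length and L is finite.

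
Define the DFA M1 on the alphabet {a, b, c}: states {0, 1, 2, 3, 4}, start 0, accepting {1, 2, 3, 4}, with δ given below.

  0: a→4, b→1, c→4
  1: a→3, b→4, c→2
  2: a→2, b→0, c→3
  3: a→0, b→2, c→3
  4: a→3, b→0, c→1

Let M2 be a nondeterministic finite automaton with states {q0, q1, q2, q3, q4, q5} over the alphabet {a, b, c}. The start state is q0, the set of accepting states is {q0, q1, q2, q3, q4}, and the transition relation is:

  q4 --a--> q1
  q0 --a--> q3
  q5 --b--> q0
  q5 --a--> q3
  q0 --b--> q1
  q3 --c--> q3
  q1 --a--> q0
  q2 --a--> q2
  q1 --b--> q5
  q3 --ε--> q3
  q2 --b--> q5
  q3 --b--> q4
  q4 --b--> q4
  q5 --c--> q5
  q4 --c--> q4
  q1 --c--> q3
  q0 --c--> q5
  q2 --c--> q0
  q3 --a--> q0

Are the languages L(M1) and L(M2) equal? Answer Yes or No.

No

The string c is accepted by M1 but rejected by M2.
So L(M1) ≠ L(M2).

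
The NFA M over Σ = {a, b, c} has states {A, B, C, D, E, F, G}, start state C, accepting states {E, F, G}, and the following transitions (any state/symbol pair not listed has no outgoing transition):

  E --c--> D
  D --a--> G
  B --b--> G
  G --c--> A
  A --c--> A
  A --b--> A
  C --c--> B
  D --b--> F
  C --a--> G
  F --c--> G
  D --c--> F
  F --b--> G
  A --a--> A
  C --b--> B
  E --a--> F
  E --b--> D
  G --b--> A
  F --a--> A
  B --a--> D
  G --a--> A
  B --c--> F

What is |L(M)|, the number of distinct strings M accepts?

23

The useful subgraph on states {B, C, D, F, G} is acyclic, so L(M) is finite; the longest accepting path visits 5 useful states, giving maximum string length 4.
Counting accepting paths from C by length: 1 of length 1, 4 of length 2, 10 of length 3, 8 of length 4. Total 23.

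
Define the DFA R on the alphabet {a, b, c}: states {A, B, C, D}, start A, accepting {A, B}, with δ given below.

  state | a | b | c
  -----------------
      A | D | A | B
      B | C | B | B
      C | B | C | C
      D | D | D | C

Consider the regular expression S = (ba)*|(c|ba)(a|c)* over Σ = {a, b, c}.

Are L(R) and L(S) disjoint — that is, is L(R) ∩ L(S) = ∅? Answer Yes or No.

No

The empty string ε is accepted by both R and S.
Hence L(R) ∩ L(S) ≠ ∅.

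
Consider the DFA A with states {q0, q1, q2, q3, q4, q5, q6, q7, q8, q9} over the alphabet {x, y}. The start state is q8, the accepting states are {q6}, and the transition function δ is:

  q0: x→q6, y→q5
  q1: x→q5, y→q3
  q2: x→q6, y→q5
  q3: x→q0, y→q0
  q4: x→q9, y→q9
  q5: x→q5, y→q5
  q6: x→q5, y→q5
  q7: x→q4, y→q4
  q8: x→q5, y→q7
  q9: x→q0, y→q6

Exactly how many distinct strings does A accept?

8

The useful subgraph on states {q0, q4, q6, q7, q8, q9} is acyclic, so L(A) is finite; the longest accepting path visits 6 useful states, giving maximum string length 5.
Counting accepting paths from q8 by length: 4 of length 4, 4 of length 5. Total 8.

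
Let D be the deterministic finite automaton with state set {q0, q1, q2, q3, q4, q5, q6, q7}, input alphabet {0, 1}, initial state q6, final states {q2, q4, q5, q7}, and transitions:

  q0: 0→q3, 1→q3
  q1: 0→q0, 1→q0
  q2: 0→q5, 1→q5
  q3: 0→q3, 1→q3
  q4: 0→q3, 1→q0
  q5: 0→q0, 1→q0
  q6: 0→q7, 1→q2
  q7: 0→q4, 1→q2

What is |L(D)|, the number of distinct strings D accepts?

8

The useful subgraph on states {q2, q4, q5, q6, q7} is acyclic, so L(D) is finite; the longest accepting path visits 4 useful states, giving maximum string length 3.
Counting accepting paths from q6 by length: 2 of length 1, 4 of length 2, 2 of length 3. Total 8.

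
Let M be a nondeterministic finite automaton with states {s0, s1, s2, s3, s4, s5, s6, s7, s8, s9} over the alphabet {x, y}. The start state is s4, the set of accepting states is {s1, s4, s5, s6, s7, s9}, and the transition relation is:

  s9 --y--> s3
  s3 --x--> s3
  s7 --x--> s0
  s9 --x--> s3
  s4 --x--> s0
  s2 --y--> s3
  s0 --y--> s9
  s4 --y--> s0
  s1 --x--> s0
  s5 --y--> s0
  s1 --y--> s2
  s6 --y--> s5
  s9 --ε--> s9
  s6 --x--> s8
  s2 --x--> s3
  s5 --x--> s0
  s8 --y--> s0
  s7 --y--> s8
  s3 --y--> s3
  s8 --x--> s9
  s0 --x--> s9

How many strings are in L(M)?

5

The useful subgraph on states {s0, s4, s9} is acyclic, so L(M) is finite; the longest accepting path visits 3 useful states, giving maximum string length 2.
Counting accepting paths from s4 by length: 1 of length 0, 4 of length 2. Total 5.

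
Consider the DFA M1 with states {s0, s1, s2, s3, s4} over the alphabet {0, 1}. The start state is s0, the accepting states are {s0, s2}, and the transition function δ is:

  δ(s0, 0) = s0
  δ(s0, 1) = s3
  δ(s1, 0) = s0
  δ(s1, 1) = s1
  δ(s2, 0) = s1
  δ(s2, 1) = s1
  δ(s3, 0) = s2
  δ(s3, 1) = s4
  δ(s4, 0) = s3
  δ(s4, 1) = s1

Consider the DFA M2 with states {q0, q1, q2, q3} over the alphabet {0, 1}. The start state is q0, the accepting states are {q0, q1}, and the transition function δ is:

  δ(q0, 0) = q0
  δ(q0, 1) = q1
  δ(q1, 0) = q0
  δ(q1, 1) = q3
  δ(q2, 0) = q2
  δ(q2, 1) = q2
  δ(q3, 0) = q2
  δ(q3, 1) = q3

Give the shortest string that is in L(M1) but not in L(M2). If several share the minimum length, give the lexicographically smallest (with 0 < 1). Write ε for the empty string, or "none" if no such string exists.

The string 1100 is accepted by M1 but not by M2.
No shorter string lies in the difference, and 1100 is the lexicographically first length-4 string in L(M1) \ L(M2).

1100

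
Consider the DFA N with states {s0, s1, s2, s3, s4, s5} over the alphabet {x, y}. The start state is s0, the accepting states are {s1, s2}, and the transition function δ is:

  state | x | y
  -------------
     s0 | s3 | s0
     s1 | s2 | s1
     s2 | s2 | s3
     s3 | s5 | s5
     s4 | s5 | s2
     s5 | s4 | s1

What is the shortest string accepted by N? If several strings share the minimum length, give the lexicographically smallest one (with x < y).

xxy

A breadth-first search from s0 reaches an accepting state first via the path s0 → s3 → s5 → s1 on input xxy.
No string of length < 3 is accepted (BFS exhausts all shorter strings without reaching an accepting state), and xxy is the lexicographically least accepting string of length 3.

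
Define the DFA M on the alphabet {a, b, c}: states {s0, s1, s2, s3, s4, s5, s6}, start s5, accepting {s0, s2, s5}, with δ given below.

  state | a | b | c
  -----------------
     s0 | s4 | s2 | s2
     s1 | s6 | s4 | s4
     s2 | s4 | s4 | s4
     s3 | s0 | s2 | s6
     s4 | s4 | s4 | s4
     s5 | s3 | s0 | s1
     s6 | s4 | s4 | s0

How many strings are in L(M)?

The useful subgraph on states {s0, s1, s2, s3, s5, s6} is acyclic, so L(M) is finite; the longest accepting path visits 5 useful states, giving maximum string length 4.
Counting accepting paths from s5 by length: 1 of length 0, 1 of length 1, 4 of length 2, 4 of length 3, 4 of length 4. Total 14.

14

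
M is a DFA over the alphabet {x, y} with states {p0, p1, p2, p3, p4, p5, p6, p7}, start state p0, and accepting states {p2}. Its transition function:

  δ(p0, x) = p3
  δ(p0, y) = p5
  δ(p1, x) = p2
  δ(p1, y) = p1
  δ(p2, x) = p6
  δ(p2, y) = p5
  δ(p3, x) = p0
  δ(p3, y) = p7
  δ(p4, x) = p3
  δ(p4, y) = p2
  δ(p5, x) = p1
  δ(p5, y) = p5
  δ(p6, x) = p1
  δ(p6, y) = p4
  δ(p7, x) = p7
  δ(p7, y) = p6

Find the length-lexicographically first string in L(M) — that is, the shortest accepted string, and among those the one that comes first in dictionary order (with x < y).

yxx

A breadth-first search from p0 reaches an accepting state first via the path p0 → p5 → p1 → p2 on input yxx.
No string of length < 3 is accepted (BFS exhausts all shorter strings without reaching an accepting state), and yxx is the lexicographically least accepting string of length 3.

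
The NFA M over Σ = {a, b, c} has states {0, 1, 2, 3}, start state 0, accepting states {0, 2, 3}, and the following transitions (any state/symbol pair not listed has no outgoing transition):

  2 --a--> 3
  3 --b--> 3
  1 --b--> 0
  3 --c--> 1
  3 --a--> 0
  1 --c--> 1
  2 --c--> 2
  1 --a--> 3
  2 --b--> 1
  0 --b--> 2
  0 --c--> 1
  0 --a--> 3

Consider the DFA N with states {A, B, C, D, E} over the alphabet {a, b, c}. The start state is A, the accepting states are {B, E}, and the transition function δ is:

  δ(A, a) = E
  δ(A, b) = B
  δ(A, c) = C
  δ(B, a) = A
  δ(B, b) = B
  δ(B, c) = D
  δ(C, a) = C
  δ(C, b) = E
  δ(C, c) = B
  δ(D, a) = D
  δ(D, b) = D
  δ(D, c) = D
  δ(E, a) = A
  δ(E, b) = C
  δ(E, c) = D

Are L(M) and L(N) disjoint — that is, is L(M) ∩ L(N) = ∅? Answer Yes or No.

The string a is accepted by both M and N.
Hence L(M) ∩ L(N) ≠ ∅.

No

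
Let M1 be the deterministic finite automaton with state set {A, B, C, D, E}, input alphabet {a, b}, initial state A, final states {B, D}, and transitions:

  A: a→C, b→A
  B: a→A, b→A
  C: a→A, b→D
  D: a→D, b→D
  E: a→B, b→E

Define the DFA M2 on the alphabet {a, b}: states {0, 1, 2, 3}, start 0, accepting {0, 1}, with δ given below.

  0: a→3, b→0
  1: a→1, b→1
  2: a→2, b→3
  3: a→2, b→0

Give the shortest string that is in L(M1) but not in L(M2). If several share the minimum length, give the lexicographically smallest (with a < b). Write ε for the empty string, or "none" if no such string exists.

The string aba is accepted by M1 but not by M2.
No shorter string lies in the difference, and aba is the lexicographically first length-3 string in L(M1) \ L(M2).

aba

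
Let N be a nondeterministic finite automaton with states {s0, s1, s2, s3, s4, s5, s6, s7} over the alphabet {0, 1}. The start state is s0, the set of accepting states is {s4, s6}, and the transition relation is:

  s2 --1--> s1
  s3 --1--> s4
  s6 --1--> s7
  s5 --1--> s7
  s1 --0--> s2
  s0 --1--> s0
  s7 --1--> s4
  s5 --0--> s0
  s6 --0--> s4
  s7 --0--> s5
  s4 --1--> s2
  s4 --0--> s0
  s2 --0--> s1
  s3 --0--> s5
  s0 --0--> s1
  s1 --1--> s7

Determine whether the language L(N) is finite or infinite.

infinite

State s0 is reachable from the start and can reach an accepting state, and it lies on the cycle s0 → s0.
Traversing that cycle any number of times yields accepted strings of unbounded length, so the language is infinite.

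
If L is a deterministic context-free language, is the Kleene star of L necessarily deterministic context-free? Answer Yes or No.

No

L = {c aⁿbⁿ : n≥0} ∪ {cc aⁿb²ⁿ : n≥0} is a DCFL (the number of leading c's fixes which ratio the DPDA checks), but L* is not. Every word of L starts with c, so in a factorisation of the string cc aⁱbʲ (i≥1) into words of L each factor begins at one of the two c's: either the whole string is a single word of L (forcing j = 2i), or it splits as c · (c aⁱbʲ) with c ∈ L (take n = 0) and c aⁱbʲ ∈ L (forcing j = i). Thus L* ∩ cca⁺b* = {cc aⁿbⁿ : n≥1} ∪ {cc aⁿb²ⁿ : n≥1}. A DPDA for L* would give one for this intersection with a regular set, and, started from its configuration after reading cc, one for {aⁿbⁿ : n≥1} ∪ {aⁿb²ⁿ : n≥1}, which no deterministic PDA accepts (a DPDA for it would have a single run on aⁿb²ⁿ, accepting after the prefix aⁿbⁿ and accepting again after n more b's; an ordinary PDA that simulates it on a's and b's and, at any moment when it is accepting, may switch to reading only a fresh letter d while feeding each d to the simulation as a b, would accept aⁱbʲdᵏ (k≥1) exactly when both aⁱbʲ and aⁱbʲ⁺ᵏ are in the language, i.e. its language intersected with the regular set a*b*d⁺ would be exactly {aⁿbⁿdⁿ : n≥1} — impossible, since context-free languages are closed under intersection with regular sets and {aⁿbⁿdⁿ} is not context-free). So L* is not a DCFL.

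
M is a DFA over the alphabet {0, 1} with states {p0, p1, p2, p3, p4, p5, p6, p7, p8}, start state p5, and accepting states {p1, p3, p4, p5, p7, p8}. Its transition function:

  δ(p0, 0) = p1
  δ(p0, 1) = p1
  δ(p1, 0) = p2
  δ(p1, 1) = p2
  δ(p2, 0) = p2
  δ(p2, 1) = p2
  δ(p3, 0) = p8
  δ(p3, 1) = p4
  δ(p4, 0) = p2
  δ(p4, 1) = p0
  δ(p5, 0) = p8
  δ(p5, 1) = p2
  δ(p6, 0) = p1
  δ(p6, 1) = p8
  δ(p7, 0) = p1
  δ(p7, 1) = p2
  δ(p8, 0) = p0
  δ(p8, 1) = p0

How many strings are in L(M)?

The useful subgraph on states {p0, p1, p5, p8} is acyclic, so L(M) is finite; the longest accepting path visits 4 useful states, giving maximum string length 3.
Counting accepting paths from p5 by length: 1 of length 0, 1 of length 1, 4 of length 3. Total 6.

6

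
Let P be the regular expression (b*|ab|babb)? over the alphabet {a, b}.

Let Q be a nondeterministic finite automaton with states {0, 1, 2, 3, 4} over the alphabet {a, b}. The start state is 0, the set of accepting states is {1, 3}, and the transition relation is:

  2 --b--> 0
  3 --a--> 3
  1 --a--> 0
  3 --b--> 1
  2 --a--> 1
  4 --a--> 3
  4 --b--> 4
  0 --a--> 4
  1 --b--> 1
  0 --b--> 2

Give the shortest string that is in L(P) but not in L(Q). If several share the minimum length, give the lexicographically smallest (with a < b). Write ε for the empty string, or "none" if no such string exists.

ε

The empty string ε is accepted by P but not by Q.
Since ε is the unique shortest string, it is the required witness.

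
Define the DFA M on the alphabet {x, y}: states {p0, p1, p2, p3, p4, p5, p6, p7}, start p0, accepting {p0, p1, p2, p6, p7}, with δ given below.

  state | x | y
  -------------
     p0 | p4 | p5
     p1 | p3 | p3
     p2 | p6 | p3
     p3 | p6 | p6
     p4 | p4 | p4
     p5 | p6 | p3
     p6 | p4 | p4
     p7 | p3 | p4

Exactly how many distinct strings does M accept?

The useful subgraph on states {p0, p3, p5, p6} is acyclic, so L(M) is finite; the longest accepting path visits 4 useful states, giving maximum string length 3.
Counting accepting paths from p0 by length: 1 of length 0, 1 of length 2, 2 of length 3. Total 4.

4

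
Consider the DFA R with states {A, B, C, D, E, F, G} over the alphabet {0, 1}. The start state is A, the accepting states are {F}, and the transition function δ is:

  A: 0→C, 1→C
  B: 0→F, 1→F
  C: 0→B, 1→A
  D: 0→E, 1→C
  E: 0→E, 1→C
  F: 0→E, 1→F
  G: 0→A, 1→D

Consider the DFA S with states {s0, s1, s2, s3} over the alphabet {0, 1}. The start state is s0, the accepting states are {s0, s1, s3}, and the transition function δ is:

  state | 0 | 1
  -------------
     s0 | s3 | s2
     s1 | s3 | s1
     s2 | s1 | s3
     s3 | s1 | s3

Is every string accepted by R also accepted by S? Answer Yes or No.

Yes

Exploring the product automaton R × S from the start pair (A, s0), following both machines on each input symbol, reaches 12 state pairs: (A, s0), (C, s3), (C, s2), (B, s1), (A, s3), (F, s3), (F, s1), (C, s1), (E, s1), (E, s3), (B, s3), (A, s1).
R accepts in {F} and S accepts in {s0, s1, s3}. The reachable pairs whose R-component is accepting are (F, s3), (F, s1); in each of them the S-component is accepting too, so the product for L(R) \ L(S) (R-component accepting, S-component rejecting) has no reachable accepting pair and the difference is empty.
Hence every string in L(R) is also in L(S).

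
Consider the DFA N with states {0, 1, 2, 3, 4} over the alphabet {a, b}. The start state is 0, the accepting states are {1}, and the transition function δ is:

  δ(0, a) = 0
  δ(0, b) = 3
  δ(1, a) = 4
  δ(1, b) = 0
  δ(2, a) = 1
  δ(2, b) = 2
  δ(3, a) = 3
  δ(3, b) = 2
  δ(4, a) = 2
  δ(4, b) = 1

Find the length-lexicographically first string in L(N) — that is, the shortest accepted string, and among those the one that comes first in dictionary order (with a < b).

A breadth-first search from 0 reaches an accepting state first via the path 0 → 3 → 2 → 1 on input bba.
No string of length < 3 is accepted (BFS exhausts all shorter strings without reaching an accepting state), and bba is the lexicographically least accepting string of length 3.

bba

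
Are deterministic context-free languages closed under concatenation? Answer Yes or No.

Take L₁ = {ε, c} (finite, hence regular and DCFL) and L₂ = {c aⁿbⁿ : n≥0} ∪ {cc aⁿb²ⁿ : n≥0} (a DCFL: the number of leading c's tells the DPDA whether to pop one stack symbol per b or per two b's). Then L₁L₂ ∩ cca⁺b* = {cc aⁿbⁿ : n≥1} ∪ {cc aⁿb²ⁿ : n≥1}. If L₁L₂ were a DCFL, so would be this intersection with a regular set, and a DPDA for it started from its configuration after reading cc would accept {aⁿbⁿ : n≥1} ∪ {aⁿb²ⁿ : n≥1}, which no deterministic PDA accepts (a DPDA for it would have a single run on aⁿb²ⁿ, accepting after the prefix aⁿbⁿ and accepting again after n more b's; an ordinary PDA that simulates it on a's and b's and, at any moment when it is accepting, may switch to reading only a fresh letter d while feeding each d to the simulation as a b, would accept aⁱbʲdᵏ (k≥1) exactly when both aⁱbʲ and aⁱbʲ⁺ᵏ are in the language, i.e. its language intersected with the regular set a*b*d⁺ would be exactly {aⁿbⁿdⁿ : n≥1} — impossible, since context-free languages are closed under intersection with regular sets and {aⁿbⁿdⁿ} is not context-free). Hence L₁L₂ is not a DCFL.

No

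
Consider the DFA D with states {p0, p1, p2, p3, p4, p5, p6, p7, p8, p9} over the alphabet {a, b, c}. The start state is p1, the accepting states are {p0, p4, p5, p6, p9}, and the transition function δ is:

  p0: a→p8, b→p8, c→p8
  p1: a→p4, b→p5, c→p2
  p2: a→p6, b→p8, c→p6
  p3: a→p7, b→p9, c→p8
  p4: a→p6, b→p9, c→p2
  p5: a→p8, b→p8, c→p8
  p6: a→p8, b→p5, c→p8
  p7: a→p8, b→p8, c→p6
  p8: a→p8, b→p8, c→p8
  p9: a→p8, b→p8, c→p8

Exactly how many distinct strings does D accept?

13

The useful subgraph on states {p1, p2, p4, p5, p6, p9} is acyclic, so L(D) is finite; the longest accepting path visits 5 useful states, giving maximum string length 4.
Counting accepting paths from p1 by length: 2 of length 1, 4 of length 2, 5 of length 3, 2 of length 4. Total 13.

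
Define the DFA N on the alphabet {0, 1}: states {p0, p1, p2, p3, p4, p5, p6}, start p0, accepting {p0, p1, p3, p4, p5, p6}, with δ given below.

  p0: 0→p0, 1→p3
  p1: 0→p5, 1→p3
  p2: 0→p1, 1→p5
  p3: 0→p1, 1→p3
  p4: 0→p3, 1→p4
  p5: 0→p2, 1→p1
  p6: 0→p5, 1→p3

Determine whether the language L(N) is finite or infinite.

infinite

State p0 is reachable from the start and can reach an accepting state, and it lies on the cycle p0 → p0.
Traversing that cycle any number of times yields accepted strings of unbounded length, so the language is infinite.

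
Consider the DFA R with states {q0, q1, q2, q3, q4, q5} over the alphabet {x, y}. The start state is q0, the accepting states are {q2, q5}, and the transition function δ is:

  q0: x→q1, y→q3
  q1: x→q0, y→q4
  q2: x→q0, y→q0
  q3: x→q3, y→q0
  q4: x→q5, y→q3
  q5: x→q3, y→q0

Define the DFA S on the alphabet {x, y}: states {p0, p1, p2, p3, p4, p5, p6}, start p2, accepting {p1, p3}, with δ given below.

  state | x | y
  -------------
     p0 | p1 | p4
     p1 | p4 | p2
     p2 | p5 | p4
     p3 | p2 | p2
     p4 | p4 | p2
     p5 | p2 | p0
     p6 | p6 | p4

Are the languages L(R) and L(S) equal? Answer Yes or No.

Yes

Exploring the product automaton R × S from the start pair (q0, p2), following both machines on each input symbol, reaches 5 state pairs: (q0, p2), (q1, p5), (q3, p4), (q4, p0), (q5, p1).
R accepts in {q2, q5} and S accepts in {p1, p3}. In every reachable pair the two components are either both accepting — (q5, p1) — or both non-accepting, so no string is accepted by exactly one of the machines: L(R) \ L(S) and L(S) \ L(R) are both empty.
Hence every string is accepted by R iff it is accepted by S, and the two languages coincide.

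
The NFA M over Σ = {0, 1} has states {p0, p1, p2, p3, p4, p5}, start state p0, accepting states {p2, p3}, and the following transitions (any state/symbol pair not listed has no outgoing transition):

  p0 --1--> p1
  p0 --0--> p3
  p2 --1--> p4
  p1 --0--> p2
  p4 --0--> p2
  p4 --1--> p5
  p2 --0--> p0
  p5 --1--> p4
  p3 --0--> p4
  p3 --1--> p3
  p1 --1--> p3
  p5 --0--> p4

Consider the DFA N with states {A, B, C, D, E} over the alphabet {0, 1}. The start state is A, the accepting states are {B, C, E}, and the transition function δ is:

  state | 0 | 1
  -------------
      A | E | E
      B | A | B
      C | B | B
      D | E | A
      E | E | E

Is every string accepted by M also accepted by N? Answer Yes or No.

Yes

Exploring the product automaton M × N from the start pair (p0, A), following both machines on each input symbol, reaches 7 state pairs: (p0, A), (p3, E), (p1, E), (p4, E), (p2, E), (p5, E), (p0, E).
M accepts in {p2, p3} and N accepts in {B, C, E}. The reachable pairs whose M-component is accepting are (p3, E), (p2, E); in each of them the N-component is accepting too, so the product for L(M) \ L(N) (M-component accepting, N-component rejecting) has no reachable accepting pair and the difference is empty.
Hence every string in L(M) is also in L(N).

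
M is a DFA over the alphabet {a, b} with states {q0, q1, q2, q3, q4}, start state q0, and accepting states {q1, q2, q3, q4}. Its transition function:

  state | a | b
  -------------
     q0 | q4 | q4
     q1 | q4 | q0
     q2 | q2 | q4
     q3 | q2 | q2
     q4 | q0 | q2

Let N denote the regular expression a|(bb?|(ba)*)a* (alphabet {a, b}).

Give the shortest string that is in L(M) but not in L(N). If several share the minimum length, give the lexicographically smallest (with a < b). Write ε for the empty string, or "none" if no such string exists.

The string ab is accepted by M but not by N.
No shorter string lies in the difference, and ab is the lexicographically first length-2 string in L(M) \ L(N).

ab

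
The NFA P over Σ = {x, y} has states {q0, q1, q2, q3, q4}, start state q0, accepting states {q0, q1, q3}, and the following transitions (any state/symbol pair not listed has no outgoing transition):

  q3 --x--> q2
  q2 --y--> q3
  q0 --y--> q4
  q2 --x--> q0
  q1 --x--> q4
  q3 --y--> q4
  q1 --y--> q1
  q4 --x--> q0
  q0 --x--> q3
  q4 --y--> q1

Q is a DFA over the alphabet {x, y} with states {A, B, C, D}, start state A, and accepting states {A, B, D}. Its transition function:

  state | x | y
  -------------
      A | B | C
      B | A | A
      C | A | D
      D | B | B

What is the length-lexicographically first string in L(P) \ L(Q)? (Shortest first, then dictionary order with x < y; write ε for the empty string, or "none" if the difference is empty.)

xxy

The string xxy is accepted by P but not by Q.
No shorter string lies in the difference, and xxy is the lexicographically first length-3 string in L(P) \ L(Q).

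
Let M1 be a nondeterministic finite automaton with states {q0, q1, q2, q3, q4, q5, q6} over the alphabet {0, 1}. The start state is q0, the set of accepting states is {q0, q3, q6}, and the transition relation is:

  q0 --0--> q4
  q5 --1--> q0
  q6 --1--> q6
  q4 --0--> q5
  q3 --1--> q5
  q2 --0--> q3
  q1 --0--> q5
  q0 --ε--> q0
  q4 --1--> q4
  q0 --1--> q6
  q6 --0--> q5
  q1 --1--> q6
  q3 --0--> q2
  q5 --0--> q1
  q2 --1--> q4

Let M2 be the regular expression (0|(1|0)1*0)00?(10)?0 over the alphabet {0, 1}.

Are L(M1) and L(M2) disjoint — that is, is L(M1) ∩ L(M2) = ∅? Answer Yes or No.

Yes

Converting the expression M2 to a DFA (subset construction, then merging equivalent states) gives the minimal DFA with states {r0, r1, r2, r3, r4, r5, r6, r7, r8, r9, r10, r11}, start state r0, accepting states {r5, r9, r11} and transitions r0: 0→r1, 1→r2; r1: 0→r3, 1→r2; r2: 0→r4, 1→r2; r3: 0→r5, 1→r6; r4: 0→r7, 1→r8; r5: 0→r9, 1→r6; r6: 0→r10, 1→r8; r7: 0→r9, 1→r6; r8: 0→r8, 1→r8; r9: 0→r11, 1→r6; r10: 0→r11, 1→r8; r11: 0→r8, 1→r8.
Exploring the product automaton M1 × M2 from the start pair (q0, r0), following both machines on each input symbol, reaches 20 state pairs: (q0, r0), (q4, r1), (q6, r2), (q5, r3), (q4, r2), (q5, r4), (q1, r5), (q0, r6), (q1, r7), (q0, r8), (q5, r9), (q6, r6), (q4, r10), (q6, r8), (q4, r8), (q1, r11), (q5, r10), (q5, r11), (q5, r8), (q1, r8).
M1 accepts in {q0, q3, q6} and M2 accepts in {r5, r9, r11}; no reachable pair has both components accepting, so no string drives both machines to acceptance simultaneously and L(M1) ∩ L(M2) = ∅.
So no string is accepted by both, and the intersection is empty.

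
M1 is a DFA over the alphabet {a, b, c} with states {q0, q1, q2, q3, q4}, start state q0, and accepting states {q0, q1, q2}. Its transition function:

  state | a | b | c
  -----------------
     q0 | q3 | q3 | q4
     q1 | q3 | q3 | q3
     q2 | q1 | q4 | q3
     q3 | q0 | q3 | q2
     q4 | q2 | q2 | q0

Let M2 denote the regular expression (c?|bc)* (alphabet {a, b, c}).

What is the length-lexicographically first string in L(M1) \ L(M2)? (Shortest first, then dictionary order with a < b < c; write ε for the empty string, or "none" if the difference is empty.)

The string aa is accepted by M1 but not by M2.
No shorter string lies in the difference, and aa is the lexicographically first length-2 string in L(M1) \ L(M2).

aa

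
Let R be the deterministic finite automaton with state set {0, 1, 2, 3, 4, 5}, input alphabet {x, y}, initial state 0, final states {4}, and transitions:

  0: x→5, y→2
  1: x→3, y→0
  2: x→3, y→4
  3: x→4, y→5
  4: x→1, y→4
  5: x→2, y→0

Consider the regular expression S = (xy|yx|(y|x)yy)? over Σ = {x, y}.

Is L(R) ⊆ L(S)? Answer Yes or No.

No

The string yy is in L(R) but not in L(S).
So L(R) ⊄ L(S).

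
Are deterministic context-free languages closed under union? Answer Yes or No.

{aⁿbⁿ : n≥0} and {aⁿb²ⁿ : n≥0} are each accepted by a deterministic PDA (push the a's; pop one per b, respectively one per two b's), but their union U is not. Suppose a DPDA M accepted U. Being deterministic, M has a single run on aⁿb²ⁿ, and since aⁿbⁿ ∈ U that run passes through an accepting configuration right after consuming the prefix aⁿbⁿ and then goes on to accept again after n more b's. Build an ordinary (nondeterministic) PDA M′ that simulates M on a's and b's and, at any moment when M is in an accepting state, may switch to a second mode in which it reads only c's, feeding each c to M as a b; M′ accepts when M does. Then M′ accepts aⁱbʲcᵏ (k≥1) exactly when both aⁱbʲ ∈ U and aⁱbʲ⁺ᵏ ∈ U, and checking the four cases (i=j or j=2i, combined with j+k=i or j+k=2i) leaves only i=j=k: so L(M′) ∩ a*b*c⁺ = {aⁿbⁿcⁿ : n≥1} would be context-free, which it is not (pumping lemma) — contradiction. (The union is an unambiguous CFL; it is determinism, not unambiguity, that fails.)

No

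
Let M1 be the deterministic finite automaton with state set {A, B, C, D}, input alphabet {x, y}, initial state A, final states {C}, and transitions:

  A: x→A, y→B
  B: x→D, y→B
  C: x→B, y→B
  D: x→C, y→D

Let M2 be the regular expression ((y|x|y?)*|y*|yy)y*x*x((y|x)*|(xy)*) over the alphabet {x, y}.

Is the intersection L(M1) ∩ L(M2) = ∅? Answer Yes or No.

The string yxx is accepted by both M1 and M2.
Hence L(M1) ∩ L(M2) ≠ ∅.

No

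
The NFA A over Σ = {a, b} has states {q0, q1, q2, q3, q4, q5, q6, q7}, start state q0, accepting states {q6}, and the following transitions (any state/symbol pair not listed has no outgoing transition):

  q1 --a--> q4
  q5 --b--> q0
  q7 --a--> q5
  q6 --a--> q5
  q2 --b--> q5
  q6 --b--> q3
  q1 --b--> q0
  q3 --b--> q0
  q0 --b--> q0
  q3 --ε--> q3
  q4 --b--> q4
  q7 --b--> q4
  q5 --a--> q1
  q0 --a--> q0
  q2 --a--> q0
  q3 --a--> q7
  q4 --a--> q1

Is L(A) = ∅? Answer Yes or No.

The states reachable from the start state are {q0}.
None of the accepting states {q6} is reachable, so no string is accepted and L(A) = ∅.

Yes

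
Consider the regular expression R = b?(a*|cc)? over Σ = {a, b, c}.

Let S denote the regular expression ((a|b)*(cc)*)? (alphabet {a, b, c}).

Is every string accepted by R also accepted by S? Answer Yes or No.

Yes

Converting the expression R to a DFA (subset construction, then merging equivalent states) gives the minimal DFA with states {r0, r1, r2, r3, r4, r5}, start state r0, accepting states {r0, r1, r2, r5} and transitions r0: a→r1, b→r2, c→r3; r1: a→r1, b→r4, c→r4; r2: a→r1, b→r4, c→r3; r3: a→r4, b→r4, c→r5; r4: a→r4, b→r4, c→r4; r5: a→r4, b→r4, c→r4.
Converting the expression S to a DFA (subset construction, then merging equivalent states) gives the minimal DFA with states {s0, s1, s2, s3}, start state s0, accepting states {s0, s3} and transitions s0: a→s0, b→s0, c→s1; s1: a→s2, b→s2, c→s3; s2: a→s2, b→s2, c→s2; s3: a→s2, b→s2, c→s1.
Exploring the product automaton R × S from the start pair (r0, s0), following both machines on each input symbol, reaches 9 state pairs: (r0, s0), (r1, s0), (r2, s0), (r3, s1), (r4, s0), (r4, s1), (r4, s2), (r5, s3), (r4, s3).
R accepts in {r0, r1, r2, r5} and S accepts in {s0, s3}. The reachable pairs whose R-component is accepting are (r0, s0), (r1, s0), (r2, s0), (r5, s3); in each of them the S-component is accepting too, so the product for L(R) \ L(S) (R-component accepting, S-component rejecting) has no reachable accepting pair and the difference is empty.
Hence every string in L(R) is also in L(S).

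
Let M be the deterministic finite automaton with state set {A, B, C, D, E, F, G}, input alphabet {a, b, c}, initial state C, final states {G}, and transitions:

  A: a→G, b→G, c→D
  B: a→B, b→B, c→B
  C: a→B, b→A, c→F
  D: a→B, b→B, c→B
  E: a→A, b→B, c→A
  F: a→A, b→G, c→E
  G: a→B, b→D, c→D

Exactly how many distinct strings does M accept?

9

The useful subgraph on states {A, C, E, F, G} is acyclic, so L(M) is finite; the longest accepting path visits 5 useful states, giving maximum string length 4.
Counting accepting paths from C by length: 3 of length 2, 2 of length 3, 4 of length 4. Total 9.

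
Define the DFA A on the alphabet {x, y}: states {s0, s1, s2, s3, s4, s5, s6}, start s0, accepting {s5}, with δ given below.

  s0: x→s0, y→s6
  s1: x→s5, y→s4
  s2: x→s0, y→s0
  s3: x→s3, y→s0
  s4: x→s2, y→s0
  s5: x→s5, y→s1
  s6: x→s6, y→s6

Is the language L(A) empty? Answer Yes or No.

Yes

The states reachable from the start state are {s0, s6}.
None of the accepting states {s5} is reachable, so no string is accepted and L(A) = ∅.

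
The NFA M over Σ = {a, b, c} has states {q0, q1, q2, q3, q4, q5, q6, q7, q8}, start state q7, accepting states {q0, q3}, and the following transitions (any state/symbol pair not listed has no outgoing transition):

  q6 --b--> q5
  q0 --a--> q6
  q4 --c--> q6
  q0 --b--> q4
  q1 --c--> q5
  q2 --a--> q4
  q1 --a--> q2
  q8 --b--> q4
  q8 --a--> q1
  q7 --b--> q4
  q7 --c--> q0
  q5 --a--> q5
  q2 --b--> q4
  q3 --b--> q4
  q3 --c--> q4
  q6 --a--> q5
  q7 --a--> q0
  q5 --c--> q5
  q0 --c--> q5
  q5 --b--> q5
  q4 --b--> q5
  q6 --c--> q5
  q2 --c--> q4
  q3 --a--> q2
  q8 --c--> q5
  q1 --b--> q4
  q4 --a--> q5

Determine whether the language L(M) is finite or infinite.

The useful states (reachable from q7 and able to reach an accepting state) are {q0, q7}.
Restricted to these states the transition graph has no cycle, so every accepting path has bounded length and L is finite.

finite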